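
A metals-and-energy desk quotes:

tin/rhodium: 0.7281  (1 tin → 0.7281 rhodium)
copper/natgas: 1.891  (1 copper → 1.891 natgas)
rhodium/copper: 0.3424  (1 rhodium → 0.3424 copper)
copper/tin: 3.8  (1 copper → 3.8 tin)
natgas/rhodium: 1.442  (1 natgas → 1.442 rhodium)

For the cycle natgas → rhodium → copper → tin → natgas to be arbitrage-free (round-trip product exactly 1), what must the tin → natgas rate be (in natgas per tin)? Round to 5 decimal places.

Known legs of the cycle: 1.442 × 0.3424 × 3.8 = 1.87621504
For no arbitrage the full-cycle product must be 1, so the missing rate is 1 / 1.87621504 ≈ 0.5329879.

0.53299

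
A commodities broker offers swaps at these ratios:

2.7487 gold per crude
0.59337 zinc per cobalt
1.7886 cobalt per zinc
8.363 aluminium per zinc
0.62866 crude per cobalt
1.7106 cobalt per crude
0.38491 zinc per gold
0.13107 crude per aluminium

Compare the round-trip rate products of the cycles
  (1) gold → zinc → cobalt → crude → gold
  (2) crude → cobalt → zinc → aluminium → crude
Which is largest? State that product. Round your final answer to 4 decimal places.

(1) 0.38491 × 1.7886 × 0.62866 × 2.7487 = 1.18964
(2) 1.7106 × 0.59337 × 8.363 × 0.13107 = 1.11260
Highest is cycle (1) at 1.1896 (>1, arbitrage).

1.1896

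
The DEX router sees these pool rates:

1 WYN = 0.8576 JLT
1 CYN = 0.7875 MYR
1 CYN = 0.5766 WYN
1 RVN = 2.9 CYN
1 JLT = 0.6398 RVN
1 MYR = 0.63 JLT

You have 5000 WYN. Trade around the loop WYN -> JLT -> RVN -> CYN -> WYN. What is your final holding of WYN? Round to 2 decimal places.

5000 WYN × 0.8576 = 4288 JLT
4288 JLT × 0.6398 = 2743.4624 RVN
2743.4624 RVN × 2.9 = 7956.04096 CYN
7956.04096 CYN × 0.5766 = 4587.453217536 WYN

4587.45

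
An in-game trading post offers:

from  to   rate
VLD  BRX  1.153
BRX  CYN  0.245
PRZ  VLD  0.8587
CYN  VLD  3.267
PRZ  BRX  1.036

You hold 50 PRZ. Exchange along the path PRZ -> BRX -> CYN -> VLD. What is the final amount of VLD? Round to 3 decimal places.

41.461

50 PRZ × 1.036 = 51.8 BRX
51.8 BRX × 0.245 = 12.691 CYN
12.691 CYN × 3.267 = 41.461497 VLD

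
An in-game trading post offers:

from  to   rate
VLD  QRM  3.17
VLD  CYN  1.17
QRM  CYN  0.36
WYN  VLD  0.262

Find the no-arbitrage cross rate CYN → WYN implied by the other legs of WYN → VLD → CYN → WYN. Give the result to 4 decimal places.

Known legs of the cycle: 0.262 × 1.17 = 0.30654
For no arbitrage the full-cycle product must be 1, so the missing rate is 1 / 0.30654 ≈ 3.262217.

3.2622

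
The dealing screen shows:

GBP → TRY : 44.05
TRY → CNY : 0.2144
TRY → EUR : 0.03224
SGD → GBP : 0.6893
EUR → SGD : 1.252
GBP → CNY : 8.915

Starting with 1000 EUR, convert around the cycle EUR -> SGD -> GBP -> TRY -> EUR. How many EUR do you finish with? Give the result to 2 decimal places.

1225.61

1000 EUR × 1.252 = 1252 SGD
1252 SGD × 0.6893 = 863.0036 GBP
863.0036 GBP × 44.05 = 38015.30858 TRY
38015.30858 TRY × 0.03224 = 1225.6135486192 EUR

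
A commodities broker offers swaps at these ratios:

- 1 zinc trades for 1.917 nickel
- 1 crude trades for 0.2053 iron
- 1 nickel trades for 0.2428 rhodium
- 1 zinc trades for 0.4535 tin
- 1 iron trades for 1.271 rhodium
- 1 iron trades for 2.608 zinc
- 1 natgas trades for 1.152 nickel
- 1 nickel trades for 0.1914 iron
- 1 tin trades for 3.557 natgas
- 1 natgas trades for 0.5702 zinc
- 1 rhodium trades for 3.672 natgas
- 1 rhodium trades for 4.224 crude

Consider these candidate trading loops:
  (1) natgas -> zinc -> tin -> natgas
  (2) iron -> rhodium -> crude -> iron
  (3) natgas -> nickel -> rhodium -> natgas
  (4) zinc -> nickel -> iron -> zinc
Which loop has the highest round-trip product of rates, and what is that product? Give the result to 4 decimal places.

1.1022

(1) 0.5702 × 0.4535 × 3.557 = 0.91979
(2) 1.271 × 4.224 × 0.2053 = 1.10219
(3) 1.152 × 0.2428 × 3.672 = 1.02708
(4) 1.917 × 0.1914 × 2.608 = 0.95691
Highest is cycle (2) at 1.1022 (>1, arbitrage).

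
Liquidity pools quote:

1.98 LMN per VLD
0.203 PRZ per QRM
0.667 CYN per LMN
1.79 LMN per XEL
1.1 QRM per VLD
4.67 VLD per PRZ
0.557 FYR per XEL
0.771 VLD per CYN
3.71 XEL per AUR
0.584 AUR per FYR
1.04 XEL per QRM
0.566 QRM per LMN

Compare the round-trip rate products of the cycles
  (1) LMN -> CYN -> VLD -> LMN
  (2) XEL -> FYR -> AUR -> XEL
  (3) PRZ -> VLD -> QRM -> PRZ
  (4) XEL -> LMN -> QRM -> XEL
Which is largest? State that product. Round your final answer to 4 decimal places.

(1) 0.667 × 0.771 × 1.98 = 1.01823
(2) 0.557 × 0.584 × 3.71 = 1.20682
(3) 4.67 × 1.1 × 0.203 = 1.04281
(4) 1.79 × 0.566 × 1.04 = 1.05367
Highest is cycle (2) at 1.2068 (>1, arbitrage).

1.2068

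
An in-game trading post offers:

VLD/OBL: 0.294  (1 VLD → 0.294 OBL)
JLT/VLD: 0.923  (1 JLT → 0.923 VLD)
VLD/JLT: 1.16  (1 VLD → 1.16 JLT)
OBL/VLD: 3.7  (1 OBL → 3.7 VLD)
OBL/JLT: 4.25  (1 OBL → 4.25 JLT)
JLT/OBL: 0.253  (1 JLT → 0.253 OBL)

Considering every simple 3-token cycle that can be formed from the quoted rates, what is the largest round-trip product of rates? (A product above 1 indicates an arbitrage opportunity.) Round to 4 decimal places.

JLT→VLD→OBL→JLT: 0.923 × 0.294 × 4.25 = 1.15329
JLT→OBL→VLD→JLT: 0.253 × 3.7 × 1.16 = 1.08588
Maximum is JLT→VLD→OBL→JLT at 1.1533; arbitrage exists.

1.1533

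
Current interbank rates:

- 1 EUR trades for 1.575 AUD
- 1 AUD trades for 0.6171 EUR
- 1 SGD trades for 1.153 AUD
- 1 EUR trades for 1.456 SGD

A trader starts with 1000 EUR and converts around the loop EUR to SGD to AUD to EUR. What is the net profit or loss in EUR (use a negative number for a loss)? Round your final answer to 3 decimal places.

35.968

1000 EUR × 1.456 = 1456 SGD
1456 SGD × 1.153 = 1678.768 AUD
1678.768 AUD × 0.6171 = 1035.9677328 EUR
Net change: 1035.9677328 − 1000 = 35.9677328 EUR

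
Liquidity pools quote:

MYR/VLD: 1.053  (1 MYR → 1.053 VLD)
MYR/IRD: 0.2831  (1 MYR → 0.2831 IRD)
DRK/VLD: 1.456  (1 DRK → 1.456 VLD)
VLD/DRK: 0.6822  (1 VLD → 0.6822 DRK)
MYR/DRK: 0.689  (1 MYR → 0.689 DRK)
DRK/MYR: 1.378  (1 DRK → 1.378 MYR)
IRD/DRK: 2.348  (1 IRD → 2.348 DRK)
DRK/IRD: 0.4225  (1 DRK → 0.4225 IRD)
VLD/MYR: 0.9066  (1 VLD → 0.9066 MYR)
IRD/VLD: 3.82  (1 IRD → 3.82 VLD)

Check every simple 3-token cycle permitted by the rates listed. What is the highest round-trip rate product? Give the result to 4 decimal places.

1.1010

DRK→IRD→VLD→DRK: 0.4225 × 3.82 × 0.6822 = 1.10104
DRK→MYR→VLD→DRK: 1.378 × 1.053 × 0.6822 = 0.98990
VLD→MYR→IRD→VLD: 0.9066 × 0.2831 × 3.82 = 0.98044
DRK→MYR→IRD→DRK: 1.378 × 0.2831 × 2.348 = 0.91598
DRK→VLD→MYR→DRK: 1.456 × 0.9066 × 0.689 = 0.90949
Maximum is DRK→IRD→VLD→DRK at 1.1010; arbitrage exists.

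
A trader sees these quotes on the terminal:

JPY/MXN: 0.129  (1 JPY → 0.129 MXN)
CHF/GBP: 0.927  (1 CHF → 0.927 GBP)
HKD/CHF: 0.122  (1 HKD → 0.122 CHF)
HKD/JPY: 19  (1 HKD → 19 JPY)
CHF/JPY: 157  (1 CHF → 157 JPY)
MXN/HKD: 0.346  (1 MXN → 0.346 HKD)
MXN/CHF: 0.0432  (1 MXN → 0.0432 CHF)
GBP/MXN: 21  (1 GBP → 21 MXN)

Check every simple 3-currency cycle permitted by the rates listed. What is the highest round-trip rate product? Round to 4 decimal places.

0.8749

MXN→CHF→JPY→MXN: 0.0432 × 157 × 0.129 = 0.87493
HKD→JPY→MXN→HKD: 19 × 0.129 × 0.346 = 0.84805
MXN→CHF→GBP→MXN: 0.0432 × 0.927 × 21 = 0.84097
Maximum is MXN→CHF→JPY→MXN at 0.8749; no arbitrage — every cycle loses value.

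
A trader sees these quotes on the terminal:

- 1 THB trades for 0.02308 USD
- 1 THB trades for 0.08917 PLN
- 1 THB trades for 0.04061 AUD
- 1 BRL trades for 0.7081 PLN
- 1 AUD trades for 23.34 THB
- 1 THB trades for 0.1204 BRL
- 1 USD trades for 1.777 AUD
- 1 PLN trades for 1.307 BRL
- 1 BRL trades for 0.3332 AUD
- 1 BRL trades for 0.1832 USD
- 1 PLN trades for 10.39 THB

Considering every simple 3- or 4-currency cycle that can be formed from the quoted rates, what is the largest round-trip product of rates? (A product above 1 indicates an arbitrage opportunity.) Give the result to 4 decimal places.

0.9572

USD→AUD→THB→USD: 1.777 × 23.34 × 0.02308 = 0.95725
AUD→THB→BRL→AUD: 23.34 × 0.1204 × 0.3332 = 0.93634
USD→AUD→THB→BRL→USD: 1.777 × 23.34 × 0.1204 × 0.1832 = 0.91483
AUD→THB→PLN→BRL→AUD: 23.34 × 0.08917 × 1.307 × 0.3332 = 0.90636
PLN→THB→BRL→PLN: 10.39 × 0.1204 × 0.7081 = 0.88580
Maximum is USD→AUD→THB→USD at 0.9572; no arbitrage — every cycle loses value.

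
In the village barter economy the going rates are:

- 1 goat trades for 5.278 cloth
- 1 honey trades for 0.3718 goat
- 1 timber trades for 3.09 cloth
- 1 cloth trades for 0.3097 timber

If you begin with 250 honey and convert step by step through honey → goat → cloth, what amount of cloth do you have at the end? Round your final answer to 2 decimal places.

250 honey × 0.3718 = 92.95 goat
92.95 goat × 5.278 = 490.5901 cloth

490.59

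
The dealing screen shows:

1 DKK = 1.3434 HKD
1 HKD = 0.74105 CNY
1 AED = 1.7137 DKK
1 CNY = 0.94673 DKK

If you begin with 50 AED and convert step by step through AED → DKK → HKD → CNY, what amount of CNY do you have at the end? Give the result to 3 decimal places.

50 AED × 1.7137 = 85.685 DKK
85.685 DKK × 1.3434 = 115.109229 HKD
115.109229 HKD × 0.74105 = 85.30169415045 CNY

85.302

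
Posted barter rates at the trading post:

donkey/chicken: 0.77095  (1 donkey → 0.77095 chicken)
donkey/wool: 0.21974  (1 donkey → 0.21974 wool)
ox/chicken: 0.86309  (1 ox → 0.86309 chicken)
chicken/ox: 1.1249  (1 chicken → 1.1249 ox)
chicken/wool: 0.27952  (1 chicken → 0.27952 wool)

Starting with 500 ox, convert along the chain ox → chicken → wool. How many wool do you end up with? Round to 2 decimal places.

500 ox × 0.86309 = 431.545 chicken
431.545 chicken × 0.27952 = 120.6254584 wool

120.63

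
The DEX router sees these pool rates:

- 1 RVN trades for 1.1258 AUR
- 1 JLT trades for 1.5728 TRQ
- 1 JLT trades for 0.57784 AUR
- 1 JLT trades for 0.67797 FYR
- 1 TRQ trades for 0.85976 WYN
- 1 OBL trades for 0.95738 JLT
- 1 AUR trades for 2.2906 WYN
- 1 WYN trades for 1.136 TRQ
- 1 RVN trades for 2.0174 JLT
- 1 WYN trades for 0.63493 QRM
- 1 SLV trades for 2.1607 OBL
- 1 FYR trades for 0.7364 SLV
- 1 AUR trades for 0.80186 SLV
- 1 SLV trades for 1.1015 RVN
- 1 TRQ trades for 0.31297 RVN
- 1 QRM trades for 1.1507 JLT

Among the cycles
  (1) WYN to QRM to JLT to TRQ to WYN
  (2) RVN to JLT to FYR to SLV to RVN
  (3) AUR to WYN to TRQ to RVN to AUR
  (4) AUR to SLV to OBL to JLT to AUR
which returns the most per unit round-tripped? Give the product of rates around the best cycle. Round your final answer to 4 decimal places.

1.1094

(1) 0.63493 × 1.1507 × 1.5728 × 0.85976 = 0.98796
(2) 2.0174 × 0.67797 × 0.7364 × 1.1015 = 1.10943
(3) 2.2906 × 1.136 × 0.31297 × 1.1258 = 0.91684
(4) 0.80186 × 2.1607 × 0.95738 × 0.57784 = 0.95848
Highest is cycle (2) at 1.1094 (>1, arbitrage).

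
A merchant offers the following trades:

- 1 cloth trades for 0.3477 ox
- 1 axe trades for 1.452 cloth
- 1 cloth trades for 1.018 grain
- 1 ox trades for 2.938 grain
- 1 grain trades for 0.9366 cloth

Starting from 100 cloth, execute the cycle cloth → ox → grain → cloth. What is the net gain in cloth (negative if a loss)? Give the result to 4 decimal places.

100 cloth × 0.3477 = 34.77 ox
34.77 ox × 2.938 = 102.15426 grain
102.15426 grain × 0.9366 = 95.677679916 cloth
Net change: 95.677679916 − 100 = -4.322320084 cloth

-4.3223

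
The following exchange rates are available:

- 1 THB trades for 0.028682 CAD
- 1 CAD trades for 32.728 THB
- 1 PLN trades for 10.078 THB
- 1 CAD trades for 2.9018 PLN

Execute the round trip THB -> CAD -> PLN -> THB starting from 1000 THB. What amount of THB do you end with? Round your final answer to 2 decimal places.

838.79

1000 THB × 0.028682 = 28.682 CAD
28.682 CAD × 2.9018 = 83.2294276 PLN
83.2294276 PLN × 10.078 = 838.7861713528 THB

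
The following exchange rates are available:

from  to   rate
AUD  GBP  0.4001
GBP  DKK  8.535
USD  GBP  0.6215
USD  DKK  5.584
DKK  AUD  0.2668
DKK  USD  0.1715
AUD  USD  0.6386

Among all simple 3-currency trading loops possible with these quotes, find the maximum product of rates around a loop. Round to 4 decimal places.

USD→DKK→AUD→USD: 5.584 × 0.2668 × 0.6386 = 0.95139
GBP→DKK→AUD→GBP: 8.535 × 0.2668 × 0.4001 = 0.91108
USD→GBP→DKK→USD: 0.6215 × 8.535 × 0.1715 = 0.90972
Maximum is USD→DKK→AUD→USD at 0.9514; no arbitrage — every cycle loses value.

0.9514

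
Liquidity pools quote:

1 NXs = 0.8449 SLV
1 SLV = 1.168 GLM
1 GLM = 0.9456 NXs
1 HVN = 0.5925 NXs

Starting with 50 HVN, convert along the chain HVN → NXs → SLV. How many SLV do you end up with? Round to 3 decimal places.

50 HVN × 0.5925 = 29.625 NXs
29.625 NXs × 0.8449 = 25.0301625 SLV

25.030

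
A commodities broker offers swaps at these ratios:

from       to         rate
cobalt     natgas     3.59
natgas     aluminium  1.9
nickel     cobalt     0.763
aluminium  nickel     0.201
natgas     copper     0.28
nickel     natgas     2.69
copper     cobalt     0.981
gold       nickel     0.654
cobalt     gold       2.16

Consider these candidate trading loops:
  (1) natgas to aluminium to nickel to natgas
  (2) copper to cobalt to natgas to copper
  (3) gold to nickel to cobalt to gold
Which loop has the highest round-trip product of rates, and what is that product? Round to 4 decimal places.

(1) 1.9 × 0.201 × 2.69 = 1.02731
(2) 0.981 × 3.59 × 0.28 = 0.98610
(3) 0.654 × 0.763 × 2.16 = 1.07784
Highest is cycle (3) at 1.0778 (>1, arbitrage).

1.0778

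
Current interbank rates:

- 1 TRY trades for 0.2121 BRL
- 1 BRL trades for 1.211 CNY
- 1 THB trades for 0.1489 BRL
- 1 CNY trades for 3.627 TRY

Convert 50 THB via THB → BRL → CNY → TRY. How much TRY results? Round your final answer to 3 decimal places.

50 THB × 0.1489 = 7.445 BRL
7.445 BRL × 1.211 = 9.015895 CNY
9.015895 CNY × 3.627 = 32.700651165 TRY

32.701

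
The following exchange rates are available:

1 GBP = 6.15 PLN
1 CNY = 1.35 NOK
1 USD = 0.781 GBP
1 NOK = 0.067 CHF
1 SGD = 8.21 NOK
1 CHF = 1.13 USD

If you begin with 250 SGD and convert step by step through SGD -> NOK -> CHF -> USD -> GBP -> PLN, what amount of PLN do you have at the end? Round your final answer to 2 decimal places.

746.38

250 SGD × 8.21 = 2052.5 NOK
2052.5 NOK × 0.067 = 137.5175 CHF
137.5175 CHF × 1.13 = 155.394775 USD
155.394775 USD × 0.781 = 121.363319275 GBP
121.363319275 GBP × 6.15 = 746.38441354125 PLN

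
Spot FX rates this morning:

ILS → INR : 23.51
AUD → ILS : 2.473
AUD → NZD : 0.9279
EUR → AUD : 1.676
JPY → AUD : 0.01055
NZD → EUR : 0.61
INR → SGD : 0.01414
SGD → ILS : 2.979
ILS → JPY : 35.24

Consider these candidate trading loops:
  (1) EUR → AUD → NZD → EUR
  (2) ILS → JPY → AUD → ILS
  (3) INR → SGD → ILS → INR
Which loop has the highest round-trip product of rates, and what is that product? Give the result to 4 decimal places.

0.9903

(1) 1.676 × 0.9279 × 0.61 = 0.94865
(2) 35.24 × 0.01055 × 2.473 = 0.91942
(3) 0.01414 × 2.979 × 23.51 = 0.99031
Highest is cycle (3) at 0.9903 (≤1, no arbitrage).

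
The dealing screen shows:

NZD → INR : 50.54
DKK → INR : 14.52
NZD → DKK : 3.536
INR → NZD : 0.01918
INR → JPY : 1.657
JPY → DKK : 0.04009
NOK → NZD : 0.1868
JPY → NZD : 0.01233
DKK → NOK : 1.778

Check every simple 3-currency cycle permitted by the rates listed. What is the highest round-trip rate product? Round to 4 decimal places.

1.1744

DKK→NOK→NZD→DKK: 1.778 × 0.1868 × 3.536 = 1.17441
JPY→NZD→INR→JPY: 0.01233 × 50.54 × 1.657 = 1.03257
DKK→INR→NZD→DKK: 14.52 × 0.01918 × 3.536 = 0.98475
JPY→DKK→INR→JPY: 0.04009 × 14.52 × 1.657 = 0.96455
Maximum is DKK→NOK→NZD→DKK at 1.1744; arbitrage exists.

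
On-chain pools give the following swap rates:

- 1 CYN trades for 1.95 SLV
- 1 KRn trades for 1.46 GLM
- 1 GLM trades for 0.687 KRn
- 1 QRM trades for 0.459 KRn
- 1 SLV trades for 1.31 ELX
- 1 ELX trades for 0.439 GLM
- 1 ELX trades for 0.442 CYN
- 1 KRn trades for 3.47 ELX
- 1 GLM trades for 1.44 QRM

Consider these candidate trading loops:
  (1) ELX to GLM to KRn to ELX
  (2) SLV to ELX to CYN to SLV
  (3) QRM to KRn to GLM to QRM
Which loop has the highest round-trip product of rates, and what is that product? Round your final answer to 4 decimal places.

(1) 0.439 × 0.687 × 3.47 = 1.04653
(2) 1.31 × 0.442 × 1.95 = 1.12909
(3) 0.459 × 1.46 × 1.44 = 0.96500
Highest is cycle (2) at 1.1291 (>1, arbitrage).

1.1291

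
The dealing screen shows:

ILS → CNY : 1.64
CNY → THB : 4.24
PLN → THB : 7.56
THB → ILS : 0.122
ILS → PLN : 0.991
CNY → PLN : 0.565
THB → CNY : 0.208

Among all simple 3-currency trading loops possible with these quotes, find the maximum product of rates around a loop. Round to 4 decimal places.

0.9140

THB→ILS→PLN→THB: 0.122 × 0.991 × 7.56 = 0.91402
CNY→PLN→THB→CNY: 0.565 × 7.56 × 0.208 = 0.88845
CNY→THB→ILS→CNY: 4.24 × 0.122 × 1.64 = 0.84834
Maximum is THB→ILS→PLN→THB at 0.9140; no arbitrage — every cycle loses value.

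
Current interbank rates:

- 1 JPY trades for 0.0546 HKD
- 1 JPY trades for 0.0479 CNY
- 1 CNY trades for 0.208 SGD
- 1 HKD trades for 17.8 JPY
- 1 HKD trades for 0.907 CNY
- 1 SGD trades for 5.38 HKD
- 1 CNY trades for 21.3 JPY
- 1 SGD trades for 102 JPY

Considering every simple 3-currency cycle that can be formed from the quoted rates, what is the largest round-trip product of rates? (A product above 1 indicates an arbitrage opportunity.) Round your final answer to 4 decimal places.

1.0548

JPY→HKD→CNY→JPY: 0.0546 × 0.907 × 21.3 = 1.05482
JPY→CNY→SGD→JPY: 0.0479 × 0.208 × 102 = 1.01625
CNY→SGD→HKD→CNY: 0.208 × 5.38 × 0.907 = 1.01497
Maximum is JPY→HKD→CNY→JPY at 1.0548; arbitrage exists.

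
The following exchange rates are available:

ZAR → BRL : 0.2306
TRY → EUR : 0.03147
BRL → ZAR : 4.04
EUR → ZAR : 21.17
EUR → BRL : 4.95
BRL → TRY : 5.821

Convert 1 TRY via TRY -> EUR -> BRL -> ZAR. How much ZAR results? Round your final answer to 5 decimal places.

0.62934

1 TRY × 0.03147 = 0.03147 EUR
0.03147 EUR × 4.95 = 0.1557765 BRL
0.1557765 BRL × 4.04 = 0.62933706 ZAR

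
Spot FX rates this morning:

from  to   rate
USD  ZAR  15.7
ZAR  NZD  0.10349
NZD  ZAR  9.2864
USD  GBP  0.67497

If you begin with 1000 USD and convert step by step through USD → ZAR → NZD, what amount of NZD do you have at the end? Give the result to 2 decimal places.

1624.79

1000 USD × 15.7 = 15700 ZAR
15700 ZAR × 0.10349 = 1624.793 NZD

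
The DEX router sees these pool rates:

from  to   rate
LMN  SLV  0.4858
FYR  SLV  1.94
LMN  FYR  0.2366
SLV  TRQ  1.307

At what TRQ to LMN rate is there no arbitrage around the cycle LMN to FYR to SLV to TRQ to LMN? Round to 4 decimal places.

Known legs of the cycle: 0.2366 × 1.94 × 1.307 = 0.599918228
For no arbitrage the full-cycle product must be 1, so the missing rate is 1 / 0.599918228 ≈ 1.666894.

1.6669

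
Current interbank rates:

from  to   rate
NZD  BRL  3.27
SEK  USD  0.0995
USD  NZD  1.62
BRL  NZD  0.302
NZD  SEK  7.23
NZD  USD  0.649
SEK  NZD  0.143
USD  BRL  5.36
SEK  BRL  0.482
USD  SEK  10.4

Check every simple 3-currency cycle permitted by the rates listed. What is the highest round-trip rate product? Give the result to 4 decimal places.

1.1654

NZD→SEK→USD→NZD: 7.23 × 0.0995 × 1.62 = 1.16540
BRL→NZD→SEK→BRL: 0.302 × 7.23 × 0.482 = 1.05243
BRL→NZD→USD→BRL: 0.302 × 0.649 × 5.36 = 1.05055
NZD→USD→SEK→NZD: 0.649 × 10.4 × 0.143 = 0.96519
Maximum is NZD→SEK→USD→NZD at 1.1654; arbitrage exists.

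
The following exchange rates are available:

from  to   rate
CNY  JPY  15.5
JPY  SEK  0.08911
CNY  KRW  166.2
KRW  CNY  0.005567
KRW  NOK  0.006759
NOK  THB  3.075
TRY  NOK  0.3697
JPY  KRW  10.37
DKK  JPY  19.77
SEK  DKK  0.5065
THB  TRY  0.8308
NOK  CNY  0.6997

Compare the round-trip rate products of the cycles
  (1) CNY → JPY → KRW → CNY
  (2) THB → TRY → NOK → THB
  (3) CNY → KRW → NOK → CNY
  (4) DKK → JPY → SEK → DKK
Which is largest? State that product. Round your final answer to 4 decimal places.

(1) 15.5 × 10.37 × 0.005567 = 0.89481
(2) 0.8308 × 0.3697 × 3.075 = 0.94448
(3) 166.2 × 0.006759 × 0.6997 = 0.78601
(4) 19.77 × 0.08911 × 0.5065 = 0.89230
Highest is cycle (2) at 0.9445 (≤1, no arbitrage).

0.9445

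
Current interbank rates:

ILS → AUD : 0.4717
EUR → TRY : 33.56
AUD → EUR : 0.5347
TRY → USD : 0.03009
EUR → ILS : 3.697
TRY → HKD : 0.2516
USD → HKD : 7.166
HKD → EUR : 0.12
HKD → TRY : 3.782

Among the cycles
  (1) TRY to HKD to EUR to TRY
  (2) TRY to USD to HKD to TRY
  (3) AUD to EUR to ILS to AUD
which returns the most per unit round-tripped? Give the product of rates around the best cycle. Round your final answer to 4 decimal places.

(1) 0.2516 × 0.12 × 33.56 = 1.01324
(2) 0.03009 × 7.166 × 3.782 = 0.81549
(3) 0.5347 × 3.697 × 0.4717 = 0.93245
Highest is cycle (1) at 1.0132 (>1, arbitrage).

1.0132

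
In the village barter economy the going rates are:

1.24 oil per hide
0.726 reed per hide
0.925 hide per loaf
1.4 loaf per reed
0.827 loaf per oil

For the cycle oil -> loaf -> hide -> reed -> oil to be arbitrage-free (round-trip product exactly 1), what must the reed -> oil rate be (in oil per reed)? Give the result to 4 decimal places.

Known legs of the cycle: 0.827 × 0.925 × 0.726 = 0.55537185
For no arbitrage the full-cycle product must be 1, so the missing rate is 1 / 0.55537185 ≈ 1.800595.

1.8006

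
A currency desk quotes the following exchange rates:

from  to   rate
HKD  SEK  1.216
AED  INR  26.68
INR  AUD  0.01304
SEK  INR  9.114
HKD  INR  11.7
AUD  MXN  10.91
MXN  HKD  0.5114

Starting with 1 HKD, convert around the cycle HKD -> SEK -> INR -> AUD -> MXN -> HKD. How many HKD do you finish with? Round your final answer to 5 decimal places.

1 HKD × 1.216 = 1.216 SEK
1.216 SEK × 9.114 = 11.082624 INR
11.082624 INR × 0.01304 = 0.14451741696 AUD
0.14451741696 AUD × 10.91 = 1.5766850190336 MXN
1.5766850190336 MXN × 0.5114 = 0.80631671873378304 HKD

0.80632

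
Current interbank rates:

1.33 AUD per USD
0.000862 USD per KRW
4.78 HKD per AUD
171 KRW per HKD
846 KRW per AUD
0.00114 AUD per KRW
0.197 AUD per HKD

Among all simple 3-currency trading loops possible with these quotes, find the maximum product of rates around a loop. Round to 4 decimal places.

KRW→USD→AUD→KRW: 0.000862 × 1.33 × 846 = 0.96991
KRW→AUD→HKD→KRW: 0.00114 × 4.78 × 171 = 0.93181
Maximum is KRW→USD→AUD→KRW at 0.9699; no arbitrage — every cycle loses value.

0.9699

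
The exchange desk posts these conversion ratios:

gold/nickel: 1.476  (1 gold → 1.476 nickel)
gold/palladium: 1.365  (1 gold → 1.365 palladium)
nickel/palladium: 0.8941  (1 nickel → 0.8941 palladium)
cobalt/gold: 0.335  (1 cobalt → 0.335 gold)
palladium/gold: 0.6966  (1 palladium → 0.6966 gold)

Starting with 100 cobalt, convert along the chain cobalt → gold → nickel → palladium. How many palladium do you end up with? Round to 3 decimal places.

44.210

100 cobalt × 0.335 = 33.5 gold
33.5 gold × 1.476 = 49.446 nickel
49.446 nickel × 0.8941 = 44.2096686 palladium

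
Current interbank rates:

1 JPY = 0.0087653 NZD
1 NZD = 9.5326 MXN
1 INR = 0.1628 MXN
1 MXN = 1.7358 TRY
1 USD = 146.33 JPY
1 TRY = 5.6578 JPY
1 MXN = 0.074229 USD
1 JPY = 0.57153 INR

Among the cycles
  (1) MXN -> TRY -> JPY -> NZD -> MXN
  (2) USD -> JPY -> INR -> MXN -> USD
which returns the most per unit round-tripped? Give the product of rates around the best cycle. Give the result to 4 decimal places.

(1) 1.7358 × 5.6578 × 0.0087653 × 9.5326 = 0.82059
(2) 146.33 × 0.57153 × 0.1628 × 0.074229 = 1.01065
Highest is cycle (2) at 1.0106 (>1, arbitrage).

1.0106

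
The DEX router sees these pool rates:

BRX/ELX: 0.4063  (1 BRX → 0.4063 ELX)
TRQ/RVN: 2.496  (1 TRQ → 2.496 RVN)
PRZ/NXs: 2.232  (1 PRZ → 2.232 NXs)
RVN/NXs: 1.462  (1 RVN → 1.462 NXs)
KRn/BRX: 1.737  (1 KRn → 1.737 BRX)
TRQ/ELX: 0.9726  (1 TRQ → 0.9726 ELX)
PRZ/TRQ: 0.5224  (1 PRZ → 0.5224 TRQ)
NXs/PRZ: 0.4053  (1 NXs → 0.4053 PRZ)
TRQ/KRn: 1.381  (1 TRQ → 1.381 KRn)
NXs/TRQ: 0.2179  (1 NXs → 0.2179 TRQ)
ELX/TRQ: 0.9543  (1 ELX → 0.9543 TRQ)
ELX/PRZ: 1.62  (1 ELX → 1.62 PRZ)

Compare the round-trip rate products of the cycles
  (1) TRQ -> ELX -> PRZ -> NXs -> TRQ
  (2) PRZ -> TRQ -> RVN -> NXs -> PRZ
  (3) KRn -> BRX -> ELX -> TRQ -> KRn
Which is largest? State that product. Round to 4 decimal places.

0.9301

(1) 0.9726 × 1.62 × 2.232 × 0.2179 = 0.76630
(2) 0.5224 × 2.496 × 1.462 × 0.4053 = 0.77263
(3) 1.737 × 0.4063 × 0.9543 × 1.381 = 0.93009
Highest is cycle (3) at 0.9301 (≤1, no arbitrage).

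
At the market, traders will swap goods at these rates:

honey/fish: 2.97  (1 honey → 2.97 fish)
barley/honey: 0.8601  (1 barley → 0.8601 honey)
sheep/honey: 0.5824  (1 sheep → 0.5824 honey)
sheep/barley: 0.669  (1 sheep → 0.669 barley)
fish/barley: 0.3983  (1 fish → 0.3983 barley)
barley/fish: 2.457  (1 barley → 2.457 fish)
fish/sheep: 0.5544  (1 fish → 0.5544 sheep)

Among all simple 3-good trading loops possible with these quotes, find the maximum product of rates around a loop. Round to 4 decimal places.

barley→honey→fish→barley: 0.8601 × 2.97 × 0.3983 = 1.01746
honey→fish→sheep→honey: 2.97 × 0.5544 × 0.5824 = 0.95896
barley→fish→sheep→barley: 2.457 × 0.5544 × 0.669 = 0.91129
Maximum is barley→honey→fish→barley at 1.0175; arbitrage exists.

1.0175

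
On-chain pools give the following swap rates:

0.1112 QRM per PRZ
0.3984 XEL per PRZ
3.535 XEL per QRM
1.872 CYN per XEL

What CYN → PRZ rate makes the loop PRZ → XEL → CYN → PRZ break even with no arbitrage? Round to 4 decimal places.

1.3408

Known legs of the cycle: 0.3984 × 1.872 = 0.7458048
For no arbitrage the full-cycle product must be 1, so the missing rate is 1 / 0.7458048 ≈ 1.340833.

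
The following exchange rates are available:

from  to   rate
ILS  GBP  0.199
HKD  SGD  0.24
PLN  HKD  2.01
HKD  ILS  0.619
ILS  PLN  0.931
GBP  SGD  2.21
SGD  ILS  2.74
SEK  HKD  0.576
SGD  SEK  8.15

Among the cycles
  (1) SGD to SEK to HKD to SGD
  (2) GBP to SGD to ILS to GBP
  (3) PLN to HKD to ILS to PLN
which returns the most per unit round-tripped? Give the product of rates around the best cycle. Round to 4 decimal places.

(1) 8.15 × 0.576 × 0.24 = 1.12666
(2) 2.21 × 2.74 × 0.199 = 1.20502
(3) 2.01 × 0.619 × 0.931 = 1.15834
Highest is cycle (2) at 1.2050 (>1, arbitrage).

1.2050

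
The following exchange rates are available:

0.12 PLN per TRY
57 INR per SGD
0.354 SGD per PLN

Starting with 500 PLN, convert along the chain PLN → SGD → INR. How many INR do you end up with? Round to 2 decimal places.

500 PLN × 0.354 = 177 SGD
177 SGD × 57 = 10089 INR

10089.00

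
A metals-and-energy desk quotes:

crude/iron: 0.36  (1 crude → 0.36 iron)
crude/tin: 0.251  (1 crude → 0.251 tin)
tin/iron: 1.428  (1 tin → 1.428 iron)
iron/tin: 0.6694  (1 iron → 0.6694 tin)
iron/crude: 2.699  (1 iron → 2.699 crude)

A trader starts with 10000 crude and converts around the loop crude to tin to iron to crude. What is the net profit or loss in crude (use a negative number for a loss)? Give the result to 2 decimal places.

10000 crude × 0.251 = 2510 tin
2510 tin × 1.428 = 3584.28 iron
3584.28 iron × 2.699 = 9673.97172 crude
Net change: 9673.97172 − 10000 = -326.02828 crude

-326.03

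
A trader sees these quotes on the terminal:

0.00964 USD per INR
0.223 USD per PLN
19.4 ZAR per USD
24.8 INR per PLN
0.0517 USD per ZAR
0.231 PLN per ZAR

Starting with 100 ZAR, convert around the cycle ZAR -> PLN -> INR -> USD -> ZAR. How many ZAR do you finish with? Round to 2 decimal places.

100 ZAR × 0.231 = 23.1 PLN
23.1 PLN × 24.8 = 572.88 INR
572.88 INR × 0.00964 = 5.5225632 USD
5.5225632 USD × 19.4 = 107.13772608 ZAR

107.14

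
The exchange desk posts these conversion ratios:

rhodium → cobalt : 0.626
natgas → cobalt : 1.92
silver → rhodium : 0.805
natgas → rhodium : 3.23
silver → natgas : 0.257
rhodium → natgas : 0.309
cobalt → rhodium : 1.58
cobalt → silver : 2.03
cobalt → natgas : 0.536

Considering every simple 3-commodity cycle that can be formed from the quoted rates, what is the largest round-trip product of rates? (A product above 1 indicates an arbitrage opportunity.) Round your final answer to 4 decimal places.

1.0838

natgas→rhodium→cobalt→natgas: 3.23 × 0.626 × 0.536 = 1.08378
silver→rhodium→cobalt→silver: 0.805 × 0.626 × 2.03 = 1.02298
natgas→cobalt→silver→natgas: 1.92 × 2.03 × 0.257 = 1.00168
natgas→cobalt→rhodium→natgas: 1.92 × 1.58 × 0.309 = 0.93738
Maximum is natgas→rhodium→cobalt→natgas at 1.0838; arbitrage exists.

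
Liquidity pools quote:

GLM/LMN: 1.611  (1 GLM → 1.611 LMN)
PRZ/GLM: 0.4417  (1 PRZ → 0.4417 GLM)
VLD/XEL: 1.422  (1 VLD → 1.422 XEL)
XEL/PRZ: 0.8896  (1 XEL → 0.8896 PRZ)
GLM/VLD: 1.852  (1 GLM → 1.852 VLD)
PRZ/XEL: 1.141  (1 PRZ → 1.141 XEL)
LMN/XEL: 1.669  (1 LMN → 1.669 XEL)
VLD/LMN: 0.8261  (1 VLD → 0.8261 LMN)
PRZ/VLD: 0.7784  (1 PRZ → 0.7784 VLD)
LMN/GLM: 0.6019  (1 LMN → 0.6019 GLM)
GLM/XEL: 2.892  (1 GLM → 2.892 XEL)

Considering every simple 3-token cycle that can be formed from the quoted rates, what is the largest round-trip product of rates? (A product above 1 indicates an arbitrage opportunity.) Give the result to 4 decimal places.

1.1364

PRZ→GLM→XEL→PRZ: 0.4417 × 2.892 × 0.8896 = 1.13637
PRZ→VLD→XEL→PRZ: 0.7784 × 1.422 × 0.8896 = 0.98468
LMN→GLM→VLD→LMN: 0.6019 × 1.852 × 0.8261 = 0.92087
Maximum is PRZ→GLM→XEL→PRZ at 1.1364; arbitrage exists.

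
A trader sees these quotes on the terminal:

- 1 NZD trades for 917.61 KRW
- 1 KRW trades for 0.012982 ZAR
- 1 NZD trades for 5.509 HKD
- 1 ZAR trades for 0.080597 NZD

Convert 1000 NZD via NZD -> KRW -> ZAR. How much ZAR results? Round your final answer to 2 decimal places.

11912.41

1000 NZD × 917.61 = 917610 KRW
917610 KRW × 0.012982 = 11912.41302 ZAR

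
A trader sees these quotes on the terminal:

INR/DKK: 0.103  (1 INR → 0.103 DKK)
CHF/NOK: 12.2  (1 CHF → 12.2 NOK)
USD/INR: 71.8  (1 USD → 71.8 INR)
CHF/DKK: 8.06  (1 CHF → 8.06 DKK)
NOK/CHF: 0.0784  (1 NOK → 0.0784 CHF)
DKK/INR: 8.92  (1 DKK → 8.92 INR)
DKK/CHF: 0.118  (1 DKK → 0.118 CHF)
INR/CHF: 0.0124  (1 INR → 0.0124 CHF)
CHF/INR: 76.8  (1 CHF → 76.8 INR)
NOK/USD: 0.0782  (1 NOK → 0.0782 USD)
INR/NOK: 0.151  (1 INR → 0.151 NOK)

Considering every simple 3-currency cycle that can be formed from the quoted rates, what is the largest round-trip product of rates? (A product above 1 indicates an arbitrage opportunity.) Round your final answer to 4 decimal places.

0.9334

INR→DKK→CHF→INR: 0.103 × 0.118 × 76.8 = 0.93343
NOK→CHF→INR→NOK: 0.0784 × 76.8 × 0.151 = 0.90919
INR→CHF→DKK→INR: 0.0124 × 8.06 × 8.92 = 0.89150
NOK→USD→INR→NOK: 0.0782 × 71.8 × 0.151 = 0.84783
Maximum is INR→DKK→CHF→INR at 0.9334; no arbitrage — every cycle loses value.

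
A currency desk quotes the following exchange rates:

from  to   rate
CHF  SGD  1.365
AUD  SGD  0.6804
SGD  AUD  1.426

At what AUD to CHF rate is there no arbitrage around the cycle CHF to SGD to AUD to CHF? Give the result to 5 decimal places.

Known legs of the cycle: 1.365 × 1.426 = 1.94649
For no arbitrage the full-cycle product must be 1, so the missing rate is 1 / 1.94649 ≈ 0.5137453.

0.51375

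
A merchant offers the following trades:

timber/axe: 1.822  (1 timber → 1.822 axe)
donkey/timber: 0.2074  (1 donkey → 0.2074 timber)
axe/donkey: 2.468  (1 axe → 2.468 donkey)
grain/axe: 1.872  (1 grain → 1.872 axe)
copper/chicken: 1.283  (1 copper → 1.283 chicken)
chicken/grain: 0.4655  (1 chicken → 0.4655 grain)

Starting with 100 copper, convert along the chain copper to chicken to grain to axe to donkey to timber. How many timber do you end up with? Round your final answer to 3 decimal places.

100 copper × 1.283 = 128.3 chicken
128.3 chicken × 0.4655 = 59.72365 grain
59.72365 grain × 1.872 = 111.8026728 axe
111.8026728 axe × 2.468 = 275.9289964704 donkey
275.9289964704 donkey × 0.2074 = 57.22767386796096 timber

57.228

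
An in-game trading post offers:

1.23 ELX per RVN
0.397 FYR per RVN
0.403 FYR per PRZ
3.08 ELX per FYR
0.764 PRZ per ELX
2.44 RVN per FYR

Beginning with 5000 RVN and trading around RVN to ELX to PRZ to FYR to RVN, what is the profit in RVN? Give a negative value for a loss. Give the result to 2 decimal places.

-379.77

5000 RVN × 1.23 = 6150 ELX
6150 ELX × 0.764 = 4698.6 PRZ
4698.6 PRZ × 0.403 = 1893.5358 FYR
1893.5358 FYR × 2.44 = 4620.227352 RVN
Net change: 4620.227352 − 5000 = -379.772648 RVN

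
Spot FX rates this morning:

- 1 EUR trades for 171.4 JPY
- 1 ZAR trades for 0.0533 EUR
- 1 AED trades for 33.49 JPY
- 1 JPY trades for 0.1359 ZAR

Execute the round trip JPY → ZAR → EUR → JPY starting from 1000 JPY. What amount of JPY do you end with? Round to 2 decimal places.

1000 JPY × 0.1359 = 135.9 ZAR
135.9 ZAR × 0.0533 = 7.24347 EUR
7.24347 EUR × 171.4 = 1241.530758 JPY

1241.53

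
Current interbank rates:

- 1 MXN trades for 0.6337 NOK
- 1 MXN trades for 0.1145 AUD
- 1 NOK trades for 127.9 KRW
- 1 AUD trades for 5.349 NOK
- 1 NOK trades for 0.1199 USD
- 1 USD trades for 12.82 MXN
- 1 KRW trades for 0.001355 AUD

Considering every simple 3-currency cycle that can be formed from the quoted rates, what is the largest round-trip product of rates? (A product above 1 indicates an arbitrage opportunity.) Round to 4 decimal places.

0.9741

MXN→NOK→USD→MXN: 0.6337 × 0.1199 × 12.82 = 0.97407
KRW→AUD→NOK→KRW: 0.001355 × 5.349 × 127.9 = 0.92701
Maximum is MXN→NOK→USD→MXN at 0.9741; no arbitrage — every cycle loses value.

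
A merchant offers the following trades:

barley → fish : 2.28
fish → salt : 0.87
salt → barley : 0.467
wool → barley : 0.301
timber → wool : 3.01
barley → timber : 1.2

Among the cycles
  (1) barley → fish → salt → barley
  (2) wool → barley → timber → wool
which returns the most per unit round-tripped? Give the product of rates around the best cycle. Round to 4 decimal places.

(1) 2.28 × 0.87 × 0.467 = 0.92634
(2) 0.301 × 1.2 × 3.01 = 1.08721
Highest is cycle (2) at 1.0872 (>1, arbitrage).

1.0872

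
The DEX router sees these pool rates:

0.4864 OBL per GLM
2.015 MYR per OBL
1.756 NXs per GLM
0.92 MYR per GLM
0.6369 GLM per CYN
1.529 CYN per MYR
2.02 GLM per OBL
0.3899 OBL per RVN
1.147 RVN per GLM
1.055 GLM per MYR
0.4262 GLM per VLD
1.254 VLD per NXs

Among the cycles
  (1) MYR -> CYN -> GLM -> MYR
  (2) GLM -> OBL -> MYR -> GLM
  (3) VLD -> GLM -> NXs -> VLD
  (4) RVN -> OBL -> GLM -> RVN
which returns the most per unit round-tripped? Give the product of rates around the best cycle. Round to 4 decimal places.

(1) 1.529 × 0.6369 × 0.92 = 0.89591
(2) 0.4864 × 2.015 × 1.055 = 1.03400
(3) 0.4262 × 1.756 × 1.254 = 0.93850
(4) 0.3899 × 2.02 × 1.147 = 0.90337
Highest is cycle (2) at 1.0340 (>1, arbitrage).

1.0340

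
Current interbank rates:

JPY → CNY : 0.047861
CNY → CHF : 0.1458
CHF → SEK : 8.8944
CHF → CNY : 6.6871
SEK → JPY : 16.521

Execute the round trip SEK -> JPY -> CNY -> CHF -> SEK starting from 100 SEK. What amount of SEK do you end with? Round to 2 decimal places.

100 SEK × 16.521 = 1652.1 JPY
1652.1 JPY × 0.047861 = 79.0711581 CNY
79.0711581 CNY × 0.1458 = 11.52857485098 CHF
11.52857485098 CHF × 8.8944 = 102.539756154556512 SEK

102.54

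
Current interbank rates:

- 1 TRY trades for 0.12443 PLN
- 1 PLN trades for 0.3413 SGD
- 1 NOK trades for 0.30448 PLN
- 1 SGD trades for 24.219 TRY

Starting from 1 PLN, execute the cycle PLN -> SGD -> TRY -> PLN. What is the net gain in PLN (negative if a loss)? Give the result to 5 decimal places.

0.02853

1 PLN × 0.3413 = 0.3413 SGD
0.3413 SGD × 24.219 = 8.2659447 TRY
8.2659447 TRY × 0.12443 = 1.028531499021 PLN
Net change: 1.028531499021 − 1 = 0.028531499021 PLN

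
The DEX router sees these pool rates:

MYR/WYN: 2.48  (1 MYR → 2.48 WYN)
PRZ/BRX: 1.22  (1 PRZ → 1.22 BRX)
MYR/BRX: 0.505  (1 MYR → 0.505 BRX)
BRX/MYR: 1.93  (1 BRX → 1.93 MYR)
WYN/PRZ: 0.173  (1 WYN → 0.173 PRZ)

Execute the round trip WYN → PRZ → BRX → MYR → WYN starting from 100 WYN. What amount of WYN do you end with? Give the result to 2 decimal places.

100 WYN × 0.173 = 17.3 PRZ
17.3 PRZ × 1.22 = 21.106 BRX
21.106 BRX × 1.93 = 40.73458 MYR
40.73458 MYR × 2.48 = 101.0217584 WYN

101.02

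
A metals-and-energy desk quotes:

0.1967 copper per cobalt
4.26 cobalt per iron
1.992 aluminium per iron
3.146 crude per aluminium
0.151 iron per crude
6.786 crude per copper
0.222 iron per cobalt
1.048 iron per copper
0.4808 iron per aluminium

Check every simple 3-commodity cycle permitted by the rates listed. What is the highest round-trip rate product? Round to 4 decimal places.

0.9463

crude→iron→aluminium→crude: 0.151 × 1.992 × 3.146 = 0.94629
iron→cobalt→copper→iron: 4.26 × 0.1967 × 1.048 = 0.87816
Maximum is crude→iron→aluminium→crude at 0.9463; no arbitrage — every cycle loses value.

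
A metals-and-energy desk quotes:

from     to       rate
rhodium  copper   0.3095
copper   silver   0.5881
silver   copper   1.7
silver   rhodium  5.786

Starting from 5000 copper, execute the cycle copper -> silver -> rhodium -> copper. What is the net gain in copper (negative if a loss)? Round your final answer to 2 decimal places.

265.75

5000 copper × 0.5881 = 2940.5 silver
2940.5 silver × 5.786 = 17013.733 rhodium
17013.733 rhodium × 0.3095 = 5265.7503635 copper
Net change: 5265.7503635 − 5000 = 265.7503635 copper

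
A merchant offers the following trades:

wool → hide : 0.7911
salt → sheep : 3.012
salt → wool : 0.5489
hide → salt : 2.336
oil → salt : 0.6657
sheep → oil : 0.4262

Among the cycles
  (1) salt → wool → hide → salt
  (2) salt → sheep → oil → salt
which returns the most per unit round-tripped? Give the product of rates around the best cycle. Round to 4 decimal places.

1.0144

(1) 0.5489 × 0.7911 × 2.336 = 1.01437
(2) 3.012 × 0.4262 × 0.6657 = 0.85457
Highest is cycle (1) at 1.0144 (>1, arbitrage).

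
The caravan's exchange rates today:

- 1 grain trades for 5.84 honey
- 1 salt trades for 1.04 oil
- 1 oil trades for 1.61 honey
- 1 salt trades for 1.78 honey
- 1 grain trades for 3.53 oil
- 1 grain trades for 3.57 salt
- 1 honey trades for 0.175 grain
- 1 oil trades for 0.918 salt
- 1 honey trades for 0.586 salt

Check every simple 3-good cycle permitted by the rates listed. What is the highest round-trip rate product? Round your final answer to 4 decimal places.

1.1121

grain→salt→honey→grain: 3.57 × 1.78 × 0.175 = 1.11206
grain→oil→honey→grain: 3.53 × 1.61 × 0.175 = 0.99458
oil→honey→salt→oil: 1.61 × 0.586 × 1.04 = 0.98120
Maximum is grain→salt→honey→grain at 1.1121; arbitrage exists.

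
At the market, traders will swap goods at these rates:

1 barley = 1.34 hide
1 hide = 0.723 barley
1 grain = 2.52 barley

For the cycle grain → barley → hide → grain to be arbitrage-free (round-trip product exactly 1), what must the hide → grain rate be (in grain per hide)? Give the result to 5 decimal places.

Known legs of the cycle: 2.52 × 1.34 = 3.3768
For no arbitrage the full-cycle product must be 1, so the missing rate is 1 / 3.3768 ≈ 0.2961384.

0.29614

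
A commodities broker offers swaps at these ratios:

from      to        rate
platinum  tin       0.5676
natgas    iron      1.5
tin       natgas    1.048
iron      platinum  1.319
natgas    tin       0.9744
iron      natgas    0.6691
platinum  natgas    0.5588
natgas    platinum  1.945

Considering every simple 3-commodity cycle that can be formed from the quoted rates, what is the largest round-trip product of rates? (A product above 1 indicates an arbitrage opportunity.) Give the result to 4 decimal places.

tin→natgas→platinum→tin: 1.048 × 1.945 × 0.5676 = 1.15697
natgas→iron→platinum→natgas: 1.5 × 1.319 × 0.5588 = 1.10559
Maximum is tin→natgas→platinum→tin at 1.1570; arbitrage exists.

1.1570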